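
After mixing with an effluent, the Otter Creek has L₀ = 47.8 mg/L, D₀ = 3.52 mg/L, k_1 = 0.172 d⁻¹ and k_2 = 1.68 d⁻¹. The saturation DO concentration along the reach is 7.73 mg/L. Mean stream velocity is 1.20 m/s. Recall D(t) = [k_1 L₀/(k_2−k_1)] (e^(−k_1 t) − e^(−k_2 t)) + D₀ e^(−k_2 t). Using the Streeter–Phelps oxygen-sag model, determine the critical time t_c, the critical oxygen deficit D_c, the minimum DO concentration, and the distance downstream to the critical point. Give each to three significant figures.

At the critical point dD/dt = 0, so k_1 L₀ e^(−k_1 t) = k_2 D. Substituting D(t) from the Streeter–Phelps equation and solving for t gives
t_c = ln[(k_2/k_1)(1 − D₀(k_2−k_1)/(k_1 L₀))] / (k_2−k_1).
Here k_2−k_1 = 1.508 d⁻¹ and 1 − D₀(k_2−k_1)/(k_1 L₀) = 1 − 3.52×1.508/(0.172×47.8) = 0.3544, so
t_c = ln(9.767 × 0.3544) / 1.508 = 1.242 / 1.508 = 0.8234 d.
L(t_c) = L₀ e^(−k_1 t_c) = 47.8 × 0.8680 = 41.49 mg/L, and at the critical point k_2 D_c = k_1 L, so D_c = (0.172/1.68) × 41.49 = 4.248 mg/L.
Minimum DO = C_s − D_c = 7.73 − 4.248 = 3.482 mg/L.
x_c = v t_c = 1.20 m/s × 0.8234 d × 86400 s/d = 85370 m ≈ 85.4 km.

t_c ≈ 0.823 d; D_c ≈ 4.25 mg/L; min DO ≈ 3.48 mg/L; x_c ≈ 85.4 km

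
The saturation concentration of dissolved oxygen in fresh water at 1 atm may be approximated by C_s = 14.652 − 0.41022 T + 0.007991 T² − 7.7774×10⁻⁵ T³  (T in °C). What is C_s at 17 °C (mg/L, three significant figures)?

C_s ≈ 9.61 mg/L

C_s = 14.652 − 0.41022×17 + 0.007991×17² − 7.7774×10⁻⁵×17³ = 9.606 mg/L.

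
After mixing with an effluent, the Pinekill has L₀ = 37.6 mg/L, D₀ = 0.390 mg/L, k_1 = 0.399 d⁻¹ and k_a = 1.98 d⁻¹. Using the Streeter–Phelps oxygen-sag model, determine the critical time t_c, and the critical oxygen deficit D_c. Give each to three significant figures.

t_c ≈ 0.987 d; D_c ≈ 5.11 mg/L

t_c = [1/(k_a−k_1)] ln[(k_a/k_1)(1 − D₀(k_a−k_1)/(k_1 L₀))]
= [1/(1.98−0.399)] ln[(1.98/0.399)(1 − 0.390×1.581/(0.399×37.6))]
= (1/1.581) ln[4.962 × 0.9589] = 0.6325 × ln(4.758) = 0.6325 × 1.560 = 0.9867 d.
D_c = (k_1/k_a) L₀ e^(−k_1 t_c) = (0.399/1.98) × 37.6 × e^(−0.399×0.9867) = 0.2015 × 37.6 × 0.6746 = 5.111 mg/L.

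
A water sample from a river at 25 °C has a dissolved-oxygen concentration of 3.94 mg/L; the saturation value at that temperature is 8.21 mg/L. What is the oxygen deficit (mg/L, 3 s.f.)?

D = C_s − C = 8.21 − 3.94 = 4.27 mg/L.

D ≈ 4.27 mg/L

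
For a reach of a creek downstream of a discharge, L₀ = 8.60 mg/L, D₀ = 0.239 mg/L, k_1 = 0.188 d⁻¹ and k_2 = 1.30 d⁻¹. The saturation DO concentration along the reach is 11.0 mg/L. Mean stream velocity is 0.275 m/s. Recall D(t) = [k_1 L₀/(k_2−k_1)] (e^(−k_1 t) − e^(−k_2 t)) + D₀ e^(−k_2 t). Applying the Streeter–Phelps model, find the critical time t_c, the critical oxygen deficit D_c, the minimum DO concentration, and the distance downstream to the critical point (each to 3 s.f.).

t_c = [1/(k_2−k_1)] ln[(k_2/k_1)(1 − D₀(k_2−k_1)/(k_1 L₀))]
= [1/(1.30−0.188)] ln[(1.30/0.188)(1 − 0.239×1.112/(0.188×8.60))]
= (1/1.112) ln[6.915 × 0.8356] = 0.8993 × ln(5.778) = 0.8993 × 1.754 = 1.577 d.
D_c = (k_1/k_2) L₀ e^(−k_1 t_c) = (0.188/1.30) × 8.60 × e^(−0.188×1.577) = 0.1446 × 8.60 × 0.7434 = 0.9245 mg/L.
Minimum DO = C_s − D_c = 11.0 − 0.9245 = 10.08 mg/L.
x_c = v t_c = 0.275 m/s × 1.577 d × 86400 s/d = 37480 m ≈ 37.5 km.

t_c ≈ 1.58 d; D_c ≈ 0.925 mg/L; min DO ≈ 10.1 mg/L; x_c ≈ 37.5 km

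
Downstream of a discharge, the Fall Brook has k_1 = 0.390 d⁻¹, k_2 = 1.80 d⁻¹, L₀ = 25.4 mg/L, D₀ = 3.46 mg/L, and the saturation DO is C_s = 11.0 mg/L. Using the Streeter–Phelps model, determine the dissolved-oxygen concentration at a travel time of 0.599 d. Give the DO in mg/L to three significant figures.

DO ≈ 6.65 mg/L

k_1 L₀/(k_2−k_1) = 0.390×25.4/(1.80−0.390) = 9.906/1.410 = 7.026 mg/L.
e^(−k_1 t) = e^(−0.390×0.5990) = 0.7917; e^(−k_2 t) = e^(−1.80×0.5990) = 0.3402.
D = 7.026 × (0.7917 − 0.3402) + 3.46 × 0.3402 = 3.172 + 1.177 = 4.349 mg/L.
DO = C_s − D = 11.0 − 4.349 = 6.651 mg/L.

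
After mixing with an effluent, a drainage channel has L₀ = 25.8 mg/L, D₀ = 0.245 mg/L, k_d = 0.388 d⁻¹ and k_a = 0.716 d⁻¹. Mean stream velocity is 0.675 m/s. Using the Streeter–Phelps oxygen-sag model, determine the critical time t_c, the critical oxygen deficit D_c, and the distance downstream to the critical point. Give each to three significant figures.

t_c = [1/(k_a−k_d)] ln[(k_a/k_d)(1 − D₀(k_a−k_d)/(k_d L₀))]
= [1/(0.716−0.388)] ln[(0.716/0.388)(1 − 0.245×0.3280/(0.388×25.8))]
= (1/0.3280) ln[1.845 × 0.9920] = 3.049 × ln(1.831) = 3.049 × 0.6046 = 1.843 d.
D_c = (k_d/k_a) L₀ e^(−k_d t_c) = (0.388/0.716) × 25.8 × e^(−0.388×1.843) = 0.5419 × 25.8 × 0.4891 = 6.838 mg/L.
x_c = v t_c = 0.675 m/s × 1.843 d × 86400 s/d = 107500 m ≈ 108 km.

t_c ≈ 1.84 d; D_c ≈ 6.84 mg/L; x_c ≈ 108 km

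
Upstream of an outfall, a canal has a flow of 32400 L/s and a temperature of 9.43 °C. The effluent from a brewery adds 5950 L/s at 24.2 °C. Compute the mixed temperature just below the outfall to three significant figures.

11.7 °C

Flow-weighted mixing: C = (Q_r C_r + Q_w C_w)/(Q_r + Q_w)
= (32400×9.43 + 5950×24.2)/(32400 + 5950) = 449500/38350 = 11.72 °C.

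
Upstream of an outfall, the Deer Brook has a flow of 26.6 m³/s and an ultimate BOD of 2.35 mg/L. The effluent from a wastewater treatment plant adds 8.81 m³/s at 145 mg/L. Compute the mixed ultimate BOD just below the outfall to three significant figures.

Flow-weighted mixing: C = (Q_r C_r + Q_w C_w)/(Q_r + Q_w)
= (26.6×2.35 + 8.81×145)/(26.6 + 8.81) = 1340/35.41 = 37.84 mg/L.

37.8 mg/L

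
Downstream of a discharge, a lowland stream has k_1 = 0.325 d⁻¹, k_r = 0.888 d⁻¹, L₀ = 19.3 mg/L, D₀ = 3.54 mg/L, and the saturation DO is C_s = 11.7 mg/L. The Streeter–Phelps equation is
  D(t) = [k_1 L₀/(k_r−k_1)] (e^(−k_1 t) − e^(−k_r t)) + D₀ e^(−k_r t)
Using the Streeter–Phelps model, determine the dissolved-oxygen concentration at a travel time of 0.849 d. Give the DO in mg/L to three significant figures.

DO ≈ 6.82 mg/L

k_1 L₀/(k_r−k_1) = 0.325×19.3/(0.888−0.325) = 6.273/0.5630 = 11.14 mg/L.
e^(−k_1 t) = e^(−0.325×0.8490) = 0.7589; e^(−k_r t) = e^(−0.888×0.8490) = 0.4705.
D = 11.14 × (0.7589 − 0.4705) + 3.54 × 0.4705 = 3.213 + 1.666 = 4.878 mg/L.
DO = C_s − D = 11.7 − 4.878 = 6.822 mg/L.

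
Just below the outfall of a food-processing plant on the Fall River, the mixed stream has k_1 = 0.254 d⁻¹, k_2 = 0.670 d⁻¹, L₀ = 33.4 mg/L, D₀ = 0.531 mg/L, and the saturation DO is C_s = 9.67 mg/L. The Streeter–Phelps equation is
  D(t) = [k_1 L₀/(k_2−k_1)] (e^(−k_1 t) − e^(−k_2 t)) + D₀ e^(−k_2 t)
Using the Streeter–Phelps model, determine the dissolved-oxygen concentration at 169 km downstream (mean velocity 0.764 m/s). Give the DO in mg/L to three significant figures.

DO ≈ 2.60 mg/L

Travel time t = x/v = 169 km / (0.764 m/s) = 169000 m / 0.764 m/s = 221200 s = 2.560 d.
k_1 L₀/(k_2−k_1) = 0.254×33.4/(0.670−0.254) = 8.484/0.4160 = 20.39 mg/L.
e^(−k_1 t) = e^(−0.254×2.560) = 0.5219; e^(−k_2 t) = e^(−0.670×2.560) = 0.1799.
D = 20.39 × (0.5219 − 0.1799) + 0.531 × 0.1799 = 6.974 + 0.09553 = 7.070 mg/L.
DO = C_s − D = 9.67 − 7.070 = 2.600 mg/L.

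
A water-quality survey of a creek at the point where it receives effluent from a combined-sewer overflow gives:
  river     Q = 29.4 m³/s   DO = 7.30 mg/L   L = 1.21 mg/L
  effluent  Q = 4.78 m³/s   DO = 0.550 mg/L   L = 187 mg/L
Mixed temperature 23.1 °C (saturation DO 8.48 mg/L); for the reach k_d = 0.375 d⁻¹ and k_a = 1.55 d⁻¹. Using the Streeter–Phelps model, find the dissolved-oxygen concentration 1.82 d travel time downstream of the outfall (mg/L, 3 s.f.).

Mixed DO = (29.4×7.30 + 4.78×0.550)/(29.4+4.78) = 217.2/34.18 = 6.356 mg/L.
Mixed L₀ = (29.4×1.21 + 4.78×187)/(34.18) = 929.4/34.18 = 27.19 mg/L.
Initial deficit D₀ = C_s − DO₀ = 8.48 − 6.356 = 2.124 mg/L.
D(1.82) = [0.375×27.19/(1.55−0.375)](e^(−0.375×1.82) − e^(−1.55×1.82)) + 2.124 e^(−1.55×1.82)
= 8.678 × (0.5054 − 0.05955) + 2.124 × 0.05955 = 3.995 mg/L.
DO = 8.48 − 3.995 = 4.485 mg/L.

DO ≈ 4.48 mg/L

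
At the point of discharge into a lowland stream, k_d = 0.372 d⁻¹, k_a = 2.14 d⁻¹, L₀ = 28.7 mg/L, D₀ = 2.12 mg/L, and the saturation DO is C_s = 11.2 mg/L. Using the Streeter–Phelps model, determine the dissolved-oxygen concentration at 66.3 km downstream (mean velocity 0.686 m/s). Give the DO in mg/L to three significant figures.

Travel time t = x/v = 66.3 km / (0.686 m/s) = 66300 m / 0.686 m/s = 96650 s = 1.119 d.
k_d L₀/(k_a−k_d) = 0.372×28.7/(2.14−0.372) = 10.68/1.768 = 6.039 mg/L.
e^(−k_d t) = e^(−0.372×1.119) = 0.6596; e^(−k_a t) = e^(−2.14×1.119) = 0.09128.
D = 6.039 × (0.6596 − 0.09128) + 2.12 × 0.09128 = 3.432 + 0.1935 = 3.625 mg/L.
DO = C_s − D = 11.2 − 3.625 = 7.575 mg/L.

DO ≈ 7.57 mg/L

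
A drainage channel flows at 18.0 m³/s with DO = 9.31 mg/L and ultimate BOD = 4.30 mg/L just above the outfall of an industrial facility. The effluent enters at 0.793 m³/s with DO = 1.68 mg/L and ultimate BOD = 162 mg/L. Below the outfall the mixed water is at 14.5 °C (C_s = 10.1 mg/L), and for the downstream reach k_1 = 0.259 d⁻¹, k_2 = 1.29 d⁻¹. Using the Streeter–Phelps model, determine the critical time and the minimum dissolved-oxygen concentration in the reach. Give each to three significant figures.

t_c ≈ 1.06 d; minimum DO ≈ 8.43 mg/L

Mixed DO = (18.0×9.31 + 0.793×1.68)/(18.0+0.793) = 168.9/18.79 = 8.988 mg/L.
Mixed L₀ = (18.0×4.30 + 0.793×162)/(18.79) = 205.9/18.79 = 10.95 mg/L.
Initial deficit D₀ = C_s − DO₀ = 10.1 − 8.988 = 1.112 mg/L.
t_c = (1/1.031) ln[(1.29/0.259)(1 − 1.112×1.031/(0.259×10.95))] = 0.9699 × ln(2.968) = 1.055 d.
D_c = (0.259/1.29) × 10.95 × e^(−0.259×1.055) = 0.2008 × 10.95 × 0.7609 = 1.673 mg/L.
Minimum DO = 10.1 − 1.673 = 8.427 mg/L.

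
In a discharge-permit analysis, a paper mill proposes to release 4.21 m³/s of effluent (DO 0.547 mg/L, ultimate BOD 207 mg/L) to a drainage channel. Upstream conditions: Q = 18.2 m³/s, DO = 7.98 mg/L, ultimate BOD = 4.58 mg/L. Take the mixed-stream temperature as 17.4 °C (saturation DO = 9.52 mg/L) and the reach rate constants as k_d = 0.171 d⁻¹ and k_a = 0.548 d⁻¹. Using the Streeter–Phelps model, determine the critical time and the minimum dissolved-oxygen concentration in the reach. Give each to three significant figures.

Mixed DO = (18.2×7.98 + 4.21×0.547)/(18.2+4.21) = 147.5/22.41 = 6.584 mg/L.
Mixed L₀ = (18.2×4.58 + 4.21×207)/(22.41) = 954.8/22.41 = 42.61 mg/L.
Initial deficit D₀ = C_s − DO₀ = 9.52 − 6.584 = 2.936 mg/L.
t_c = (1/0.3770) ln[(0.548/0.171)(1 − 2.936×0.3770/(0.171×42.61))] = 2.653 × ln(2.718) = 2.652 d.
D_c = (0.171/0.548) × 42.61 × e^(−0.171×2.652) = 0.3120 × 42.61 × 0.6354 = 8.448 mg/L.
Minimum DO = 9.52 − 8.448 = 1.072 mg/L.

t_c ≈ 2.65 d; minimum DO ≈ 1.07 mg/L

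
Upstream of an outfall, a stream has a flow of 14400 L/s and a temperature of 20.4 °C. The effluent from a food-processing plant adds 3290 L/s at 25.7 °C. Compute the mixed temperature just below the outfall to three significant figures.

21.4 °C

Flow-weighted mixing: C = (Q_r C_r + Q_w C_w)/(Q_r + Q_w)
= (14400×20.4 + 3290×25.7)/(14400 + 3290) = 378300/17690 = 21.39 °C.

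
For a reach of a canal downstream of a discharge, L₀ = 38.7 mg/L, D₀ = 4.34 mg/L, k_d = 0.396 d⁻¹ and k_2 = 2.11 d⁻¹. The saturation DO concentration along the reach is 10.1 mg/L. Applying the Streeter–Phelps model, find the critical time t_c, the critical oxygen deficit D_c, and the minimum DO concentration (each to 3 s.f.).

At the critical point dD/dt = 0, so k_d L₀ e^(−k_d t) = k_2 D. Substituting D(t) from the Streeter–Phelps equation and solving for t gives
t_c = ln[(k_2/k_d)(1 − D₀(k_2−k_d)/(k_d L₀))] / (k_2−k_d).
Here k_2−k_d = 1.714 d⁻¹ and 1 − D₀(k_2−k_d)/(k_d L₀) = 1 − 4.34×1.714/(0.396×38.7) = 0.5146, so
t_c = ln(5.328 × 0.5146) / 1.714 = 1.009 / 1.714 = 0.5885 d.
L(t_c) = L₀ e^(−k_d t_c) = 38.7 × 0.7921 = 30.66 mg/L, and at the critical point k_2 D_c = k_d L, so D_c = (0.396/2.11) × 30.66 = 5.753 mg/L.
Minimum DO = C_s − D_c = 10.1 − 5.753 = 4.347 mg/L.

t_c ≈ 0.588 d; D_c ≈ 5.75 mg/L; min DO ≈ 4.35 mg/L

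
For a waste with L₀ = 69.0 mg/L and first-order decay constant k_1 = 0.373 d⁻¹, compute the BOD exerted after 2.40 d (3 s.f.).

y_t = L₀(1 − e^(−k_1 t)) = 69.0 × (1 − e^(−0.373×2.40))
= 69.0 × (1 − 0.4085) = 69.0 × 0.5915 = 40.81 mg/L.

y ≈ 40.8 mg/L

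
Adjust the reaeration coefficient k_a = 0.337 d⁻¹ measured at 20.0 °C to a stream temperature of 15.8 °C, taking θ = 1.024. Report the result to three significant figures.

k_a(T₂) = k_a(T₁) · θ^(T₂−T₁) = 0.337 × 1.024^(15.8−20.0)
= 0.337 × 1.024^-4.20 = 0.337 × 0.9052 = 0.3050 d⁻¹.

k_a ≈ 0.305 d⁻¹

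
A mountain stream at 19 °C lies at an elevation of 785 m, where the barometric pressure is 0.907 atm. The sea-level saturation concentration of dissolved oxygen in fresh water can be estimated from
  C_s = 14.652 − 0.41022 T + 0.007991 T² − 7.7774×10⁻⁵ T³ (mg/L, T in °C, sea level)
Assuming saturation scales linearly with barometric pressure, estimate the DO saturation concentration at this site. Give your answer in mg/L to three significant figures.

At sea level: C_s = 14.652 − 0.41022×19 + 0.007991×19² − 7.7774×10⁻⁵×19³ = 9.209 mg/L.
Pressure correction: C_s' = 9.209 × 0.907 = 8.353 mg/L.

C_s ≈ 8.35 mg/L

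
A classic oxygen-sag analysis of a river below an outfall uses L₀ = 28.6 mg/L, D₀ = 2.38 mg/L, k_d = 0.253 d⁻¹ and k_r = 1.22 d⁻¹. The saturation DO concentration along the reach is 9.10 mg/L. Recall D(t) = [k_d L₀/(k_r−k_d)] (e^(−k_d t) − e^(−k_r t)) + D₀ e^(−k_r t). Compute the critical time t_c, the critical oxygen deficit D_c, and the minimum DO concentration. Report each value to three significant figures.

t_c ≈ 1.23 d; D_c ≈ 4.34 mg/L; min DO ≈ 4.76 mg/L

With k_r/k_d = 4.822 and 1 − D₀(k_r−k_d)/(k_d L₀) = 0.6819,
t_c = ln(4.822 × 0.6819) / (1.22 − 0.253) = ln(3.288) / 0.9670 = 1.190/0.9670 = 1.231 d.
L(t_c) = L₀ e^(−k_d t_c) = 28.6 × 0.7324 = 20.95 mg/L, and at the critical point k_r D_c = k_d L, so D_c = (0.253/1.22) × 20.95 = 4.344 mg/L.
Minimum DO = C_s − D_c = 9.10 − 4.344 = 4.756 mg/L.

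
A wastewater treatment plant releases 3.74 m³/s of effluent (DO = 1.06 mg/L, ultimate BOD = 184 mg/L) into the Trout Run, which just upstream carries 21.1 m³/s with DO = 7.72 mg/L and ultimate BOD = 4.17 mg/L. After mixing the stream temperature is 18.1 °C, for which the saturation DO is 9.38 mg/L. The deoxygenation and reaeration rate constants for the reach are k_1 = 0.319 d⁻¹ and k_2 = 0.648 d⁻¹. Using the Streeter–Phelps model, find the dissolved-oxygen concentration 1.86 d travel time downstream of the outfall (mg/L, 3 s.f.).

Mixed DO = (21.1×7.72 + 3.74×1.06)/(21.1+3.74) = 166.9/24.84 = 6.717 mg/L.
Mixed L₀ = (21.1×4.17 + 3.74×184)/(24.84) = 776.1/24.84 = 31.25 mg/L.
Initial deficit D₀ = C_s − DO₀ = 9.38 − 6.717 = 2.663 mg/L.
D(1.86) = [0.319×31.25/(0.648−0.319)](e^(−0.319×1.86) − e^(−0.648×1.86)) + 2.663 e^(−0.648×1.86)
= 30.30 × (0.5525 − 0.2996) + 2.663 × 0.2996 = 8.459 mg/L.
DO = 9.38 − 8.459 = 0.9212 mg/L.

DO ≈ 0.921 mg/L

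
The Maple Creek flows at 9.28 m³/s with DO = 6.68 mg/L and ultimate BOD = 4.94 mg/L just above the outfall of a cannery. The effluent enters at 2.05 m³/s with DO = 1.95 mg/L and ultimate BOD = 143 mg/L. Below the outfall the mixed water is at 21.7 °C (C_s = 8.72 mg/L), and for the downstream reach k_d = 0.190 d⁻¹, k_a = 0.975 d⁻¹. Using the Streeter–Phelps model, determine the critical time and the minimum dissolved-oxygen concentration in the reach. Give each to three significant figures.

Mixed DO = (9.28×6.68 + 2.05×1.95)/(9.28+2.05) = 65.99/11.33 = 5.824 mg/L.
Mixed L₀ = (9.28×4.94 + 2.05×143)/(11.33) = 339.0/11.33 = 29.92 mg/L.
Initial deficit D₀ = C_s − DO₀ = 8.72 − 5.824 = 2.896 mg/L.
t_c = (1/0.7850) ln[(0.975/0.190)(1 − 2.896×0.7850/(0.190×29.92))] = 1.274 × ln(3.080) = 1.433 d.
D_c = (0.190/0.975) × 29.92 × e^(−0.190×1.433) = 0.1949 × 29.92 × 0.7617 = 4.441 mg/L.
Minimum DO = 8.72 − 4.441 = 4.279 mg/L.

t_c ≈ 1.43 d; minimum DO ≈ 4.28 mg/L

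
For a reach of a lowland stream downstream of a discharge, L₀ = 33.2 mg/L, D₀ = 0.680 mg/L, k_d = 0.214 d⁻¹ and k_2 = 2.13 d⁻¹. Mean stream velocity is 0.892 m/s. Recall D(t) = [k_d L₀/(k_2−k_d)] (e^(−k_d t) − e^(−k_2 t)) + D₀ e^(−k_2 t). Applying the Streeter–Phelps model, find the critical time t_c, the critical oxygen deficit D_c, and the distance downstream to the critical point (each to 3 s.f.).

t_c ≈ 1.09 d; D_c ≈ 2.64 mg/L; x_c ≈ 84.3 km

t_c = [1/(k_2−k_d)] ln[(k_2/k_d)(1 − D₀(k_2−k_d)/(k_d L₀))]
= [1/(2.13−0.214)] ln[(2.13/0.214)(1 − 0.680×1.916/(0.214×33.2))]
= (1/1.916) ln[9.953 × 0.8166] = 0.5219 × ln(8.128) = 0.5219 × 2.095 = 1.094 d.
L(t_c) = L₀ e^(−k_d t_c) = 33.2 × 0.7913 = 26.27 mg/L, and at the critical point k_2 D_c = k_d L, so D_c = (0.214/2.13) × 26.27 = 2.640 mg/L.
x_c = v t_c = 0.892 m/s × 1.094 d × 86400 s/d = 84280 m ≈ 84.3 km.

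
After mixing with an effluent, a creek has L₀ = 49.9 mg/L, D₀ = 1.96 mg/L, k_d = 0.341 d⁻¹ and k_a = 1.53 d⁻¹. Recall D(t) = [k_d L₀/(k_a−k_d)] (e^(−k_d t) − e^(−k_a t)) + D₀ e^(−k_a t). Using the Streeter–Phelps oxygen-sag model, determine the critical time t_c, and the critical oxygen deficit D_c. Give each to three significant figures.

t_c ≈ 1.14 d; D_c ≈ 7.54 mg/L

With k_a/k_d = 4.487 and 1 − D₀(k_a−k_d)/(k_d L₀) = 0.8630,
t_c = ln(4.487 × 0.8630) / (1.53 − 0.341) = ln(3.872) / 1.189 = 1.354/1.189 = 1.139 d.
D_c = (k_d/k_a) L₀ e^(−k_d t_c) = (0.341/1.53) × 49.9 × e^(−0.341×1.139) = 0.2229 × 49.9 × 0.6782 = 7.543 mg/L.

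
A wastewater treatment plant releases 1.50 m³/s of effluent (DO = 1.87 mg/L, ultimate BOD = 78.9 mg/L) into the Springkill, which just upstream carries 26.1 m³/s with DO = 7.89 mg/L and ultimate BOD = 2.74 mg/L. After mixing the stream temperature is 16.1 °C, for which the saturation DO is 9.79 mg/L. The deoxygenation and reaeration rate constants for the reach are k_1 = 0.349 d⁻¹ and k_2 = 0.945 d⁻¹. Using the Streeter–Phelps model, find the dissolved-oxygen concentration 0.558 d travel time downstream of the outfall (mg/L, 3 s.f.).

Mixed DO = (26.1×7.89 + 1.50×1.87)/(26.1+1.50) = 208.7/27.60 = 7.563 mg/L.
Mixed L₀ = (26.1×2.74 + 1.50×78.9)/(27.60) = 189.9/27.60 = 6.879 mg/L.
Initial deficit D₀ = C_s − DO₀ = 9.79 − 7.563 = 2.227 mg/L.
D(0.558) = [0.349×6.879/(0.945−0.349)](e^(−0.349×0.558) − e^(−0.945×0.558)) + 2.227 e^(−0.945×0.558)
= 4.028 × (0.8230 − 0.5902) + 2.227 × 0.5902 = 2.252 mg/L.
DO = 9.79 − 2.252 = 7.538 mg/L.

DO ≈ 7.54 mg/L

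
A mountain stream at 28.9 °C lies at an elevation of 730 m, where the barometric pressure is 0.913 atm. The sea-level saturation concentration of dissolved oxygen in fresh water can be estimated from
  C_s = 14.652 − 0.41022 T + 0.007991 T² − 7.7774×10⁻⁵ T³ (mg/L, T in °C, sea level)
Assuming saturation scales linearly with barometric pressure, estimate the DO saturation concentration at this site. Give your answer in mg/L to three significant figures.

C_s ≈ 6.93 mg/L

At sea level: C_s = 14.652 − 0.41022×28.9 + 0.007991×28.9² − 7.7774×10⁻⁵×28.9³ = 7.594 mg/L.
Pressure correction: C_s' = 7.594 × 0.913 = 6.933 mg/L.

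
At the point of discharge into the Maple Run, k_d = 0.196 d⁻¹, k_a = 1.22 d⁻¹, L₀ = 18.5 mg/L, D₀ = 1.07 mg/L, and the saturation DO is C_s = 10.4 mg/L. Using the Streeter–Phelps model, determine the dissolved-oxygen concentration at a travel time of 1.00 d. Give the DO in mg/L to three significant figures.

DO ≈ 8.22 mg/L

k_d L₀/(k_a−k_d) = 0.196×18.5/(1.22−0.196) = 3.626/1.024 = 3.541 mg/L.
e^(−k_d t) = e^(−0.196×1.000) = 0.8220; e^(−k_a t) = e^(−1.22×1.000) = 0.2952.
D = 3.541 × (0.8220 − 0.2952) + 1.07 × 0.2952 = 1.865 + 0.3159 = 2.181 mg/L.
DO = C_s − D = 10.4 − 2.181 = 8.219 mg/L.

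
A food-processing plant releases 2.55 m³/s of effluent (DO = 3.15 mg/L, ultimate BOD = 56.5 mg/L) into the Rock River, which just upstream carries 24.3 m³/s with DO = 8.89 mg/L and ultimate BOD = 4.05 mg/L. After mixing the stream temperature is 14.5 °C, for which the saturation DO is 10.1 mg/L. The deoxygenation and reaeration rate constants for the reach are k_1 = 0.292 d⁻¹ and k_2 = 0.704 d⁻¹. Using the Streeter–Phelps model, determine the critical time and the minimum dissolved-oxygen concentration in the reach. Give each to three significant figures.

Mixed DO = (24.3×8.89 + 2.55×3.15)/(24.3+2.55) = 224.1/26.85 = 8.345 mg/L.
Mixed L₀ = (24.3×4.05 + 2.55×56.5)/(26.85) = 242.5/26.85 = 9.031 mg/L.
Initial deficit D₀ = C_s − DO₀ = 10.1 − 8.345 = 1.755 mg/L.
t_c = (1/0.4120) ln[(0.704/0.292)(1 − 1.755×0.4120/(0.292×9.031))] = 2.427 × ln(1.750) = 1.358 d.
D_c = (0.292/0.704) × 9.031 × e^(−0.292×1.358) = 0.4148 × 9.031 × 0.6726 = 2.520 mg/L.
Minimum DO = 10.1 − 2.520 = 7.580 mg/L.

t_c ≈ 1.36 d; minimum DO ≈ 7.58 mg/L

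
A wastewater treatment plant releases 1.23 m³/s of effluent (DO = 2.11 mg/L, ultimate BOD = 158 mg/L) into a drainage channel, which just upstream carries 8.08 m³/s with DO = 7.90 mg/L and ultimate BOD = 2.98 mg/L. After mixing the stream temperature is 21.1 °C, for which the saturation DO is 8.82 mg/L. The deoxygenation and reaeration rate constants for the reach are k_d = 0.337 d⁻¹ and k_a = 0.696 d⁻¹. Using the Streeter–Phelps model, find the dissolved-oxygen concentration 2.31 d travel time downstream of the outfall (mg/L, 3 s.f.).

Mixed DO = (8.08×7.90 + 1.23×2.11)/(8.08+1.23) = 66.43/9.310 = 7.135 mg/L.
Mixed L₀ = (8.08×2.98 + 1.23×158)/(9.310) = 218.4/9.310 = 23.46 mg/L.
Initial deficit D₀ = C_s − DO₀ = 8.82 − 7.135 = 1.685 mg/L.
D(2.31) = [0.337×23.46/(0.696−0.337)](e^(−0.337×2.31) − e^(−0.696×2.31)) + 1.685 e^(−0.696×2.31)
= 22.02 × (0.4591 − 0.2003) + 1.685 × 0.2003 = 6.036 mg/L.
DO = 8.82 − 6.036 = 2.784 mg/L.

DO ≈ 2.78 mg/L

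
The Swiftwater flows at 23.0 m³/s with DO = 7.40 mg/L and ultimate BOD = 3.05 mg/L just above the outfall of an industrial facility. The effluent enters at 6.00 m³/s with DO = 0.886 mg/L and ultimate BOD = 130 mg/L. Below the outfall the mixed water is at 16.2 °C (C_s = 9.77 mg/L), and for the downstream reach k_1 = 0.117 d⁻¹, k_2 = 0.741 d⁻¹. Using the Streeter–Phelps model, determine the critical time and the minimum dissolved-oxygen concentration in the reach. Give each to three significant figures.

Mixed DO = (23.0×7.40 + 6.00×0.886)/(23.0+6.00) = 175.5/29.00 = 6.052 mg/L.
Mixed L₀ = (23.0×3.05 + 6.00×130)/(29.00) = 850.1/29.00 = 29.32 mg/L.
Initial deficit D₀ = C_s − DO₀ = 9.77 − 6.052 = 3.718 mg/L.
t_c = (1/0.6240) ln[(0.741/0.117)(1 − 3.718×0.6240/(0.117×29.32))] = 1.603 × ln(2.050) = 1.150 d.
D_c = (0.117/0.741) × 29.32 × e^(−0.117×1.150) = 0.1579 × 29.32 × 0.8741 = 4.046 mg/L.
Minimum DO = 9.77 − 4.046 = 5.724 mg/L.

t_c ≈ 1.15 d; minimum DO ≈ 5.72 mg/L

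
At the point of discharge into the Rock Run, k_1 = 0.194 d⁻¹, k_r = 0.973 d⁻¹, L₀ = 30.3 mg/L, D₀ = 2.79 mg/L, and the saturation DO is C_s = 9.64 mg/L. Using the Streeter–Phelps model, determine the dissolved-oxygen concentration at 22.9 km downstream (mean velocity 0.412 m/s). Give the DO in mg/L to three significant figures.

Travel time t = x/v = 22.9 km / (0.412 m/s) = 22900 m / 0.412 m/s = 55580 s = 0.6433 d.
k_1 L₀/(k_r−k_1) = 0.194×30.3/(0.973−0.194) = 5.878/0.7790 = 7.546 mg/L.
e^(−k_1 t) = e^(−0.194×0.6433) = 0.8827; e^(−k_r t) = e^(−0.973×0.6433) = 0.5348.
D = 7.546 × (0.8827 − 0.5348) + 2.79 × 0.5348 = 2.625 + 1.492 = 4.117 mg/L.
DO = C_s − D = 9.64 − 4.117 = 5.523 mg/L.

DO ≈ 5.52 mg/L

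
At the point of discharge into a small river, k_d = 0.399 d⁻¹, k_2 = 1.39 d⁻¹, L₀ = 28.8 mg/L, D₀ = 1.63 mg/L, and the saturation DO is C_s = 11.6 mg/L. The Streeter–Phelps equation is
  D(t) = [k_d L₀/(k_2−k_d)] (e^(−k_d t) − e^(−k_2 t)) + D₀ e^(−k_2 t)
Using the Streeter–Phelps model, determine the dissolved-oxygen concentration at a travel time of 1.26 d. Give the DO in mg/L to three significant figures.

k_d L₀/(k_2−k_d) = 0.399×28.8/(1.39−0.399) = 11.49/0.9910 = 11.60 mg/L.
e^(−k_d t) = e^(−0.399×1.260) = 0.6049; e^(−k_2 t) = e^(−1.39×1.260) = 0.1735.
D = 11.60 × (0.6049 − 0.1735) + 1.63 × 0.1735 = 5.002 + 0.2829 = 5.284 mg/L.
DO = C_s − D = 11.6 − 5.284 = 6.316 mg/L.

DO ≈ 6.32 mg/L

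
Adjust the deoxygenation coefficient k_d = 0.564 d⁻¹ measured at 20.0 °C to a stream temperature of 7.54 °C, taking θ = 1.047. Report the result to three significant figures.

k_d ≈ 0.318 d⁻¹

k_d(T₂) = k_d(T₁) · θ^(T₂−T₁) = 0.564 × 1.047^(7.54−20.0)
= 0.564 × 1.047^-12.5 = 0.564 × 0.5642 = 0.3182 d⁻¹.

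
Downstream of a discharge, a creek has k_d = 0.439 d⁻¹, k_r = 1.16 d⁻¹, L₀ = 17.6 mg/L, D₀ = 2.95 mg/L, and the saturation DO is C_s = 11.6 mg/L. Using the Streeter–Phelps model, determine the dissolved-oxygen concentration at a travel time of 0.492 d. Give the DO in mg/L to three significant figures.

k_d L₀/(k_r−k_d) = 0.439×17.6/(1.16−0.439) = 7.726/0.7210 = 10.72 mg/L.
e^(−k_d t) = e^(−0.439×0.4920) = 0.8057; e^(−k_r t) = e^(−1.16×0.4920) = 0.5651.
D = 10.72 × (0.8057 − 0.5651) + 2.95 × 0.5651 = 2.579 + 1.667 = 4.246 mg/L.
DO = C_s − D = 11.6 − 4.246 = 7.354 mg/L.

DO ≈ 7.35 mg/L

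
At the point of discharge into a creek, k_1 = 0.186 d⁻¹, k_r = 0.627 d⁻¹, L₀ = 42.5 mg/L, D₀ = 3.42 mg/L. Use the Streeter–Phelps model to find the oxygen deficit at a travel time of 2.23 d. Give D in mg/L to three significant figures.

k_1 L₀/(k_r−k_1) = 0.186×42.5/(0.627−0.186) = 7.905/0.4410 = 17.93 mg/L.
e^(−k_1 t) = e^(−0.186×2.230) = 0.6605; e^(−k_r t) = e^(−0.627×2.230) = 0.2470.
D = 17.93 × (0.6605 − 0.2470) + 3.42 × 0.2470 = 7.411 + 0.8449 = 8.256 mg/L.

D ≈ 8.26 mg/L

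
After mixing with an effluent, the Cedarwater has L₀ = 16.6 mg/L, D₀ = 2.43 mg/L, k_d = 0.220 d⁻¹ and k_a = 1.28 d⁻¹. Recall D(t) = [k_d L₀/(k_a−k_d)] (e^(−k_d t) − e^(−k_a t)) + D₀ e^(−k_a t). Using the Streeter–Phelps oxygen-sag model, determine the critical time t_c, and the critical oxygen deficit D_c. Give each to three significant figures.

With k_a/k_d = 5.818 and 1 − D₀(k_a−k_d)/(k_d L₀) = 0.2947,
t_c = ln(5.818 × 0.2947) / (1.28 − 0.220) = ln(1.715) / 1.060 = 0.5391/1.060 = 0.5086 d.
D_c = (k_d/k_a) L₀ e^(−k_d t_c) = (0.220/1.28) × 16.6 × e^(−0.220×0.5086) = 0.1719 × 16.6 × 0.8941 = 2.551 mg/L.

t_c ≈ 0.509 d; D_c ≈ 2.55 mg/L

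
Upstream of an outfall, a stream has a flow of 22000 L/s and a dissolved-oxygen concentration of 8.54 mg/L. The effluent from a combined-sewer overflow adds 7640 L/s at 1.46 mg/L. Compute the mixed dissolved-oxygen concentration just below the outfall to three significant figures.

Flow-weighted mixing: C = (Q_r C_r + Q_w C_w)/(Q_r + Q_w)
= (22000×8.54 + 7640×1.46)/(22000 + 7640) = 199000/29640 = 6.715 mg/L.

6.72 mg/L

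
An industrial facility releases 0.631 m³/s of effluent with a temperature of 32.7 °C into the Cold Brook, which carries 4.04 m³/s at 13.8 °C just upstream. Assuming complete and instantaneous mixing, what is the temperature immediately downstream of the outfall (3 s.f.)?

16.4 °C

Flow-weighted mixing: C = (Q_r C_r + Q_w C_w)/(Q_r + Q_w)
= (4.04×13.8 + 0.631×32.7)/(4.04 + 0.631) = 76.39/4.671 = 16.35 °C.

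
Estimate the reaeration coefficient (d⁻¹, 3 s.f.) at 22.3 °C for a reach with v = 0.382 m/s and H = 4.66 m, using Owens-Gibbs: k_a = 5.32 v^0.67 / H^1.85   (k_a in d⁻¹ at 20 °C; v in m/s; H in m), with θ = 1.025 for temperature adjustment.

k_a ≈ 0.171 d⁻¹

k_a(20) = 5.32 × 0.382^0.67 / 4.66^1.85 = 5.32 × 0.5248 / 17.24 = 0.1619 d⁻¹.
k_a(22.3) = 0.1619 × 1.025^(22.3−20) = 0.1619 × 1.058 = 0.1714 d⁻¹.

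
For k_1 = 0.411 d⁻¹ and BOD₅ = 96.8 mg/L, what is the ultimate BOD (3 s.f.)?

BOD₅ = L₀(1 − e^(−5k_1)) ⇒ L₀ = BOD₅ / (1 − e^(−5×0.411))
= 96.8 / (1 − 0.1281) = 96.8 / 0.8719 = 111.0 mg/L.

L₀ ≈ 111 mg/L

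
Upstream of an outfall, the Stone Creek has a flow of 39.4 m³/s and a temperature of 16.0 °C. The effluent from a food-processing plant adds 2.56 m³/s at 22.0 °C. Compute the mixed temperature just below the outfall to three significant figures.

Flow-weighted mixing: C = (Q_r C_r + Q_w C_w)/(Q_r + Q_w)
= (39.4×16.0 + 2.56×22.0)/(39.4 + 2.56) = 686.7/41.96 = 16.37 °C.

16.4 °C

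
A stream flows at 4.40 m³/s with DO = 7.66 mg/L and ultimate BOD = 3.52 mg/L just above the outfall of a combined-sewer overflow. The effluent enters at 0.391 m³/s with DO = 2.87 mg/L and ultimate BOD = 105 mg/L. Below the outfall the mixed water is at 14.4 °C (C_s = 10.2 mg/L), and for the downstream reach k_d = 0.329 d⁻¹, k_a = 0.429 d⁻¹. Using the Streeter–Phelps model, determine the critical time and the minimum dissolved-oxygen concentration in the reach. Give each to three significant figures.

t_c ≈ 1.87 d; minimum DO ≈ 5.31 mg/L

Mixed DO = (4.40×7.66 + 0.391×2.87)/(4.40+0.391) = 34.83/4.791 = 7.269 mg/L.
Mixed L₀ = (4.40×3.52 + 0.391×105)/(4.791) = 56.54/4.791 = 11.80 mg/L.
Initial deficit D₀ = C_s − DO₀ = 10.2 − 7.269 = 2.931 mg/L.
t_c = (1/0.1000) ln[(0.429/0.329)(1 − 2.931×0.1000/(0.329×11.80))] = 10.00 × ln(1.206) = 1.869 d.
D_c = (0.329/0.429) × 11.80 × e^(−0.329×1.869) = 0.7669 × 11.80 × 0.5407 = 4.894 mg/L.
Minimum DO = 10.2 − 4.894 = 5.306 mg/L.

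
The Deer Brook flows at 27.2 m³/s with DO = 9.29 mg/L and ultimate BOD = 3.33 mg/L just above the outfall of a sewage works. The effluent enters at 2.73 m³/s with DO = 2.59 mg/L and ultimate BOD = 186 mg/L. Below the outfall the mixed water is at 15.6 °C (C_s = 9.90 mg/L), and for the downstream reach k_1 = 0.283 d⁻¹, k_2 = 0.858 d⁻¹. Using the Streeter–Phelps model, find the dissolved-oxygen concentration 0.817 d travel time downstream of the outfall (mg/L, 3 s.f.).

DO ≈ 6.37 mg/L

Mixed DO = (27.2×9.29 + 2.73×2.59)/(27.2+2.73) = 259.8/29.93 = 8.679 mg/L.
Mixed L₀ = (27.2×3.33 + 2.73×186)/(29.93) = 598.4/29.93 = 19.99 mg/L.
Initial deficit D₀ = C_s − DO₀ = 9.90 − 8.679 = 1.221 mg/L.
D(0.817) = [0.283×19.99/(0.858−0.283)](e^(−0.283×0.817) − e^(−0.858×0.817)) + 1.221 e^(−0.858×0.817)
= 9.839 × (0.7936 − 0.4961) + 1.221 × 0.4961 = 3.533 mg/L.
DO = 9.90 − 3.533 = 6.367 mg/L.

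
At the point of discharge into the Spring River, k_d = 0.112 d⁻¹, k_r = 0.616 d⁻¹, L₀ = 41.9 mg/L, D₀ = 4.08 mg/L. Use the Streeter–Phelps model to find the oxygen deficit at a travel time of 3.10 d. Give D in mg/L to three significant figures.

D ≈ 5.80 mg/L

k_d L₀/(k_r−k_d) = 0.112×41.9/(0.616−0.112) = 4.693/0.5040 = 9.311 mg/L.
e^(−k_d t) = e^(−0.112×3.100) = 0.7067; e^(−k_r t) = e^(−0.616×3.100) = 0.1481.
D = 9.311 × (0.7067 − 0.1481) + 4.08 × 0.1481 = 5.200 + 0.6044 = 5.805 mg/L.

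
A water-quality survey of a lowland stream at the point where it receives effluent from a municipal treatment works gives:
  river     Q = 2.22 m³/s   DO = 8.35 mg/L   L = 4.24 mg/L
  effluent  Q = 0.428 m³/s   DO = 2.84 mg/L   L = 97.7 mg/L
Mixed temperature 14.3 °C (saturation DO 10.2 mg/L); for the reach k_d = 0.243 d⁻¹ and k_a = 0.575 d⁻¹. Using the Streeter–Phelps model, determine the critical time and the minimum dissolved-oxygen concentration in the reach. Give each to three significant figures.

Mixed DO = (2.22×8.35 + 0.428×2.84)/(2.22+0.428) = 19.75/2.648 = 7.459 mg/L.
Mixed L₀ = (2.22×4.24 + 0.428×97.7)/(2.648) = 51.23/2.648 = 19.35 mg/L.
Initial deficit D₀ = C_s − DO₀ = 10.2 − 7.459 = 2.741 mg/L.
t_c = (1/0.3320) ln[(0.575/0.243)(1 − 2.741×0.3320/(0.243×19.35))] = 3.012 × ln(1.908) = 1.946 d.
D_c = (0.243/0.575) × 19.35 × e^(−0.243×1.946) = 0.4226 × 19.35 × 0.6231 = 5.095 mg/L.
Minimum DO = 10.2 − 5.095 = 5.105 mg/L.

t_c ≈ 1.95 d; minimum DO ≈ 5.11 mg/L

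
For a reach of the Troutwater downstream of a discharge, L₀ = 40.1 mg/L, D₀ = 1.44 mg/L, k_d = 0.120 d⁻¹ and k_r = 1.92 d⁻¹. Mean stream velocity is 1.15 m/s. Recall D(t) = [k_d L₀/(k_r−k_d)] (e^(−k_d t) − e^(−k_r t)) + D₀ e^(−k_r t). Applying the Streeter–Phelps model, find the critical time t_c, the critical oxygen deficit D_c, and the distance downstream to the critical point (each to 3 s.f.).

t_c ≈ 1.11 d; D_c ≈ 2.19 mg/L; x_c ≈ 110 km

At the critical point dD/dt = 0, so k_d L₀ e^(−k_d t) = k_r D. Substituting D(t) from the Streeter–Phelps equation and solving for t gives
t_c = ln[(k_r/k_d)(1 − D₀(k_r−k_d)/(k_d L₀))] / (k_r−k_d).
Here k_r−k_d = 1.800 d⁻¹ and 1 − D₀(k_r−k_d)/(k_d L₀) = 1 − 1.44×1.800/(0.120×40.1) = 0.4613, so
t_c = ln(16.00 × 0.4613) / 1.800 = 1.999 / 1.800 = 1.111 d.
D_c = (k_d/k_r) L₀ e^(−k_d t_c) = (0.120/1.92) × 40.1 × e^(−0.120×1.111) = 0.06250 × 40.1 × 0.8752 = 2.194 mg/L.
x_c = v t_c = 1.15 m/s × 1.111 d × 86400 s/d = 110300 m ≈ 110 km.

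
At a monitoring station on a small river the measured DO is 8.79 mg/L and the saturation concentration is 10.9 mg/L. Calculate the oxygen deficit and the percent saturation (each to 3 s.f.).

D ≈ 2.11 mg/L; 80.6 % saturation

D = C_s − C = 10.9 − 8.79 = 2.11 mg/L.
% saturation = 8.79/10.9 × 100 = 80.6 %.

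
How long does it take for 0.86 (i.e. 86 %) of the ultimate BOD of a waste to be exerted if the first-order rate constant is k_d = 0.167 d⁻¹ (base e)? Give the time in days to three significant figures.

y/L₀ = 1 − e^(−k_d t) = 0.86 ⇒ e^(−k_d t) = 0.140
t = −ln(0.140) / 0.167 = 1.966 / 0.167 = 11.77 d.

t ≈ 11.8 d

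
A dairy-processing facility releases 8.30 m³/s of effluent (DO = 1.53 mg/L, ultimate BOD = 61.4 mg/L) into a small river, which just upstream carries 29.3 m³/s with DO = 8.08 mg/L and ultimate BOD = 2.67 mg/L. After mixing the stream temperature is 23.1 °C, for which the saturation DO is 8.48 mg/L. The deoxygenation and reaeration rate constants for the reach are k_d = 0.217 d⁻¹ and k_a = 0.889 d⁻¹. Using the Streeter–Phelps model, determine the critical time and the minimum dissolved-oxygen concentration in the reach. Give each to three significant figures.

Mixed DO = (29.3×8.08 + 8.30×1.53)/(29.3+8.30) = 249.4/37.60 = 6.634 mg/L.
Mixed L₀ = (29.3×2.67 + 8.30×61.4)/(37.60) = 587.9/37.60 = 15.63 mg/L.
Initial deficit D₀ = C_s − DO₀ = 8.48 − 6.634 = 1.846 mg/L.
t_c = (1/0.6720) ln[(0.889/0.217)(1 − 1.846×0.6720/(0.217×15.63))] = 1.488 × ln(2.599) = 1.421 d.
D_c = (0.217/0.889) × 15.63 × e^(−0.217×1.421) = 0.2441 × 15.63 × 0.7346 = 2.803 mg/L.
Minimum DO = 8.48 − 2.803 = 5.677 mg/L.

t_c ≈ 1.42 d; minimum DO ≈ 5.68 mg/L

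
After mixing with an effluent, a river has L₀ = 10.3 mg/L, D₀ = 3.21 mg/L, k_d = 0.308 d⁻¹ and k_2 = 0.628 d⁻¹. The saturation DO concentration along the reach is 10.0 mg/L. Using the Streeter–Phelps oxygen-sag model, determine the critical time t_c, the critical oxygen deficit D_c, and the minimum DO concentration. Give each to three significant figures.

t_c = [1/(k_2−k_d)] ln[(k_2/k_d)(1 − D₀(k_2−k_d)/(k_d L₀))]
= [1/(0.628−0.308)] ln[(0.628/0.308)(1 − 3.21×0.3200/(0.308×10.3))]
= (1/0.3200) ln[2.039 × 0.6762] = 3.125 × ln(1.379) = 3.125 × 0.3212 = 1.004 d.
D_c = (k_d/k_2) L₀ e^(−k_d t_c) = (0.308/0.628) × 10.3 × e^(−0.308×1.004) = 0.4904 × 10.3 × 0.7341 = 3.708 mg/L.
Minimum DO = C_s − D_c = 10.0 − 3.708 = 6.292 mg/L.

t_c ≈ 1.00 d; D_c ≈ 3.71 mg/L; min DO ≈ 6.29 mg/L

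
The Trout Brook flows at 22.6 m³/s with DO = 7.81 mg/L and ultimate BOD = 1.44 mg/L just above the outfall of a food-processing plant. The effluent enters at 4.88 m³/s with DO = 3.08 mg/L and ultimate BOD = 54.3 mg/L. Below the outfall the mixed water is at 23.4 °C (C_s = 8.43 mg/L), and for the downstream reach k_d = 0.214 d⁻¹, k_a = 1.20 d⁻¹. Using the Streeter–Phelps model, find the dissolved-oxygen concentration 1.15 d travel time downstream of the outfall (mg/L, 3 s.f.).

DO ≈ 6.82 mg/L

Mixed DO = (22.6×7.81 + 4.88×3.08)/(22.6+4.88) = 191.5/27.48 = 6.970 mg/L.
Mixed L₀ = (22.6×1.44 + 4.88×54.3)/(27.48) = 297.5/27.48 = 10.83 mg/L.
Initial deficit D₀ = C_s − DO₀ = 8.43 − 6.970 = 1.460 mg/L.
D(1.15) = [0.214×10.83/(1.20−0.214)](e^(−0.214×1.15) − e^(−1.20×1.15)) + 1.460 e^(−1.20×1.15)
= 2.350 × (0.7818 − 0.2516) + 1.460 × 0.2516 = 1.613 mg/L.
DO = 8.43 − 1.613 = 6.817 mg/L.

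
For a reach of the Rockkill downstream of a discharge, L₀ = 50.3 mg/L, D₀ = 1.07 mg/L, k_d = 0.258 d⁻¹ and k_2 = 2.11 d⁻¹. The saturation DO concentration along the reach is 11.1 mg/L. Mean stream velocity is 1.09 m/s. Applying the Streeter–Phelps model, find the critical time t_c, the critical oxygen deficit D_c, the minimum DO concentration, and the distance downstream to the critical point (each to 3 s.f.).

With k_2/k_d = 8.178 and 1 − D₀(k_2−k_d)/(k_d L₀) = 0.8473,
t_c = ln(8.178 × 0.8473) / (2.11 − 0.258) = ln(6.929) / 1.852 = 1.936/1.852 = 1.045 d.
D_c = (k_d/k_2) L₀ e^(−k_d t_c) = (0.258/2.11) × 50.3 × e^(−0.258×1.045) = 0.1223 × 50.3 × 0.7636 = 4.697 mg/L.
Minimum DO = C_s − D_c = 11.1 − 4.697 = 6.403 mg/L.
x_c = v t_c = 1.09 m/s × 1.045 d × 86400 s/d = 98440 m ≈ 98.4 km.

t_c ≈ 1.05 d; D_c ≈ 4.70 mg/L; min DO ≈ 6.40 mg/L; x_c ≈ 98.4 km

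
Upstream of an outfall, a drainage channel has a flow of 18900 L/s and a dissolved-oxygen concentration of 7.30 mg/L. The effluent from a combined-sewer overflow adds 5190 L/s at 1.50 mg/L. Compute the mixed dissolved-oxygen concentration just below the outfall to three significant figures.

6.05 mg/L

Flow-weighted mixing: C = (Q_r C_r + Q_w C_w)/(Q_r + Q_w)
= (18900×7.30 + 5190×1.50)/(18900 + 5190) = 145800/24090 = 6.050 mg/L.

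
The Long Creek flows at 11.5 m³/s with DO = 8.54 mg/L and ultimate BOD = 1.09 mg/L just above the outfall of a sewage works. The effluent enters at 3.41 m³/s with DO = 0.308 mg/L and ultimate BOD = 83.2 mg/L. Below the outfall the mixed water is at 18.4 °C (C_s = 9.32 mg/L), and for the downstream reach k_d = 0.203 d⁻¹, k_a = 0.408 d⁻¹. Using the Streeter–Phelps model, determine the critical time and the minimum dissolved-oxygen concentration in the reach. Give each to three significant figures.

Mixed DO = (11.5×8.54 + 3.41×0.308)/(11.5+3.41) = 99.26/14.91 = 6.657 mg/L.
Mixed L₀ = (11.5×1.09 + 3.41×83.2)/(14.91) = 296.2/14.91 = 19.87 mg/L.
Initial deficit D₀ = C_s − DO₀ = 9.32 − 6.657 = 2.663 mg/L.
t_c = (1/0.2050) ln[(0.408/0.203)(1 − 2.663×0.2050/(0.203×19.87))] = 4.878 × ln(1.738) = 2.696 d.
D_c = (0.203/0.408) × 19.87 × e^(−0.203×2.696) = 0.4975 × 19.87 × 0.5785 = 5.719 mg/L.
Minimum DO = 9.32 − 5.719 = 3.601 mg/L.

t_c ≈ 2.70 d; minimum DO ≈ 3.60 mg/L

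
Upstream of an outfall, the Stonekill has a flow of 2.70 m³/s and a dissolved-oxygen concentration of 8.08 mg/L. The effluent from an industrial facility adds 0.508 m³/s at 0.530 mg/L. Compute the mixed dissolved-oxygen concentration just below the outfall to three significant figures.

Flow-weighted mixing: C = (Q_r C_r + Q_w C_w)/(Q_r + Q_w)
= (2.70×8.08 + 0.508×0.530)/(2.70 + 0.508) = 22.09/3.208 = 6.884 mg/L.

6.88 mg/L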